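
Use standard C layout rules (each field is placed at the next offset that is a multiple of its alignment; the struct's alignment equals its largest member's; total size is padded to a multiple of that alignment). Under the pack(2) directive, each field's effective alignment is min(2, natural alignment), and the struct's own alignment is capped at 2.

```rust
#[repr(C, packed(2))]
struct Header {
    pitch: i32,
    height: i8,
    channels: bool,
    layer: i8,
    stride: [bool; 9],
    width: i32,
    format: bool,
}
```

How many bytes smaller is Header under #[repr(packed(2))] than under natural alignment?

natural layout:
  pitch at 0 (size 4, align 4) → ends 4
  height at 4 (size 1, align 1) → ends 5
  channels at 5 (size 1, align 1) → ends 6
  layer at 6 (size 1, align 1) → ends 7
  stride at 7 (size 9, align 1) → ends 16
  width at 16 (size 4, align 4) → ends 20
  format at 20 (size 1, align 1) → ends 21
  tail pad 3 to reach multiple of 4
  total 24 bytes, alignment 4
packed(2) layout:
  pitch at 0 (size 4, align 2) → ends 4
  height at 4 (size 1, align 1) → ends 5
  channels at 5 (size 1, align 1) → ends 6
  layer at 6 (size 1, align 1) → ends 7
  stride at 7 (size 9, align 1) → ends 16
  width at 16 (size 4, align 2) → ends 20
  format at 20 (size 1, align 1) → ends 21
  tail pad 1 to reach multiple of 2
  total 22 bytes, alignment 2
24 − 22 = 2

2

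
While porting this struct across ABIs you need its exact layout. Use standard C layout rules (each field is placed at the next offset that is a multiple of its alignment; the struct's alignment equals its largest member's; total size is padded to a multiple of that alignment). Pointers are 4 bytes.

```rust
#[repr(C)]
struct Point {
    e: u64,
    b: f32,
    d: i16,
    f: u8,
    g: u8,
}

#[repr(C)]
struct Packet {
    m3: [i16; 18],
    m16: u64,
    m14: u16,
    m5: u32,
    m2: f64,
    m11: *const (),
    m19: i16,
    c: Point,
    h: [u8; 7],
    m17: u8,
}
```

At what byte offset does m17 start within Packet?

95

Point: e at 0 (size 8, align 8) → ends 8; b at 8 (size 4, align 4) → ends 12; d at 12 (size 2, align 2) → ends 14; f at 14 (size 1, align 1) → ends 15; g at 15 (size 1, align 1) → ends 16; total 16 bytes, alignment 8
m3 at 0 (size 36, align 2) → ends 36
pad 4 to align 8 for m16
m16 at 40 (size 8, align 8) → ends 48
m14 at 48 (size 2, align 2) → ends 50
pad 2 to align 4 for m5
m5 at 52 (size 4, align 4) → ends 56
m2 at 56 (size 8, align 8) → ends 64
m11 at 64 (size 4, align 4) → ends 68
m19 at 68 (size 2, align 2) → ends 70
pad 2 to align 8 for c
c at 72 (size 16, align 8) → ends 88
h at 88 (size 7, align 1) → ends 95
m17 at 95 (size 1, align 1) → ends 96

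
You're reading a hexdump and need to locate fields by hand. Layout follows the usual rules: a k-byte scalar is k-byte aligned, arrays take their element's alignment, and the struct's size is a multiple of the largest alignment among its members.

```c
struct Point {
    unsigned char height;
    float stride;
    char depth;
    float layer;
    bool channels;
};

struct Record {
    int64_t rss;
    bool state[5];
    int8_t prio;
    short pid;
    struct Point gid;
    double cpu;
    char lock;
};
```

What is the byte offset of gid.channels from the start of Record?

Point: 0..1  height  (1B, 1-aligned); 1..4  -- padding (3B); 4..8  stride  (4B, 4-aligned); 8..9  depth  (1B, 1-aligned); 9..12  -- padding (3B); 12..16  layer  (4B, 4-aligned); 16..17  channels  (1B, 1-aligned); 17..20  -- tail padding (3B); sizeof = 20, alignof = 4
0..8  rss  (8B, 8-aligned)
8..13  state  (5B, 1-aligned)
13..14  prio  (1B, 1-aligned)
14..16  pid  (2B, 2-aligned)
16..36  gid  (20B, 4-aligned)
within Point: channels at 16
16 + 16 = 32

32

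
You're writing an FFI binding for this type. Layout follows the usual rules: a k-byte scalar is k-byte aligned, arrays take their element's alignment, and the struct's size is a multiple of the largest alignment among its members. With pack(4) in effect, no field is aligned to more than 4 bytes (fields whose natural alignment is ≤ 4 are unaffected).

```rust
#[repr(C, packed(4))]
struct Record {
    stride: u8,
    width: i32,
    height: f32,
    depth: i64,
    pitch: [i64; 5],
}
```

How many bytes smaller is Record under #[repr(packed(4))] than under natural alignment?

natural layout:
  @0: stride [1B, align 1] → 1
  +3 pad (align 4)
  @4: width [4B, align 4] → 8
  @8: height [4B, align 4] → 12
  +4 pad (align 8)
  @16: depth [8B, align 8] → 24
  @24: pitch [40B, align 8] → 64
  size 64, align 8
packed(4) layout:
  @0: stride [1B, align 1] → 1
  +3 pad (align 4)
  @4: width [4B, align 4] → 8
  @8: height [4B, align 4] → 12
  @12: depth [8B, align 4] → 20
  @20: pitch [40B, align 4] → 60
  size 60, align 4
64 − 60 = 4

4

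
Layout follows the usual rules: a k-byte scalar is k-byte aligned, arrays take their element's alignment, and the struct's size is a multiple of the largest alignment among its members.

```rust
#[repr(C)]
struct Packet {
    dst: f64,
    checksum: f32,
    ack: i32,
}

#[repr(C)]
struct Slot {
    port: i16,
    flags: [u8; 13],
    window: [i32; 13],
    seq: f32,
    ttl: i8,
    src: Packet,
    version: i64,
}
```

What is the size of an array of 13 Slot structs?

Packet: 0..8  dst  (8B, 8-aligned); 8..12  checksum  (4B, 4-aligned); 12..16  ack  (4B, 4-aligned); sizeof = 16, alignof = 8
0..2  port  (2B, 2-aligned)
2..15  flags  (13B, 1-aligned)
15..16  -- padding (1B)
16..68  window  (52B, 4-aligned)
68..72  seq  (4B, 4-aligned)
72..73  ttl  (1B, 1-aligned)
73..80  -- padding (7B)
80..96  src  (16B, 8-aligned)
96..104  version  (8B, 8-aligned)
sizeof = 104, alignof = 8
array of 13: 13 × 104 = 1352

1352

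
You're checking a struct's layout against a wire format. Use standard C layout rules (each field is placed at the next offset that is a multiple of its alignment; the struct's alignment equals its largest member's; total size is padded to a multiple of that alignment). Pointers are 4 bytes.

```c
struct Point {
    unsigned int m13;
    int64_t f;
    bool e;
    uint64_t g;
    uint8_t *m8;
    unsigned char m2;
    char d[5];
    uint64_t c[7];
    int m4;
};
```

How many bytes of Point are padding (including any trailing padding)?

21

m13 at 0 (size 4, align 4) → ends 4
pad 4 to align 8 for f
f at 8 (size 8, align 8) → ends 16
e at 16 (size 1, align 1) → ends 17
pad 7 to align 8 for g
g at 24 (size 8, align 8) → ends 32
m8 at 32 (size 4, align 4) → ends 36
m2 at 36 (size 1, align 1) → ends 37
d at 37 (size 5, align 1) → ends 42
pad 6 to align 8 for c
c at 48 (size 56, align 8) → ends 104
m4 at 104 (size 4, align 4) → ends 108
tail pad 4 to reach multiple of 8
total 112 bytes, alignment 8
data bytes 91, size 112 → padding 21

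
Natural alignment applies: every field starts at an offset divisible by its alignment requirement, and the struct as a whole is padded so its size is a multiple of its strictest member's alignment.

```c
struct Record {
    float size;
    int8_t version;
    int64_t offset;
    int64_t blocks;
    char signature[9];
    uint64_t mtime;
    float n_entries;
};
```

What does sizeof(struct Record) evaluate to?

size at 0 (size 4, align 4) → ends 4
version at 4 (size 1, align 1) → ends 5
pad 3 to align 8 for offset
offset at 8 (size 8, align 8) → ends 16
blocks at 16 (size 8, align 8) → ends 24
signature at 24 (size 9, align 1) → ends 33
pad 7 to align 8 for mtime
mtime at 40 (size 8, align 8) → ends 48
n_entries at 48 (size 4, align 4) → ends 52
tail pad 4 to reach multiple of 8
total 56 bytes, alignment 8

56 bytes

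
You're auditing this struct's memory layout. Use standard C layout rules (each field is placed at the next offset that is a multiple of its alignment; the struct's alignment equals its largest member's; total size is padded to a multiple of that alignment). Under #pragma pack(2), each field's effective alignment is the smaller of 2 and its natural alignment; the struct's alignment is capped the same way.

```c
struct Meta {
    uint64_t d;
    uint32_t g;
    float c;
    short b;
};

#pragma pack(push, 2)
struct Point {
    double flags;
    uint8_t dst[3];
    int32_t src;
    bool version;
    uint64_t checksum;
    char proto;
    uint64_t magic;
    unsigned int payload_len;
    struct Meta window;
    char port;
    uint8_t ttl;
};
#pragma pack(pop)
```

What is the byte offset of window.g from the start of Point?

48

Meta: 0..8  d  (8B, 8-aligned); 8..12  g  (4B, 4-aligned); 12..16  c  (4B, 4-aligned); 16..18  b  (2B, 2-aligned); 18..24  -- tail padding (6B); sizeof = 24, alignof = 8
0..8  flags  (8B, 2-aligned)
8..11  dst  (3B, 1-aligned)
11..12  -- padding (1B)
12..16  src  (4B, 2-aligned)
16..17  version  (1B, 1-aligned)
17..18  -- padding (1B)
18..26  checksum  (8B, 2-aligned)
26..27  proto  (1B, 1-aligned)
27..28  -- padding (1B)
28..36  magic  (8B, 2-aligned)
36..40  payload_len  (4B, 2-aligned)
40..64  window  (24B, 2-aligned)
within Meta: g at 8
40 + 8 = 48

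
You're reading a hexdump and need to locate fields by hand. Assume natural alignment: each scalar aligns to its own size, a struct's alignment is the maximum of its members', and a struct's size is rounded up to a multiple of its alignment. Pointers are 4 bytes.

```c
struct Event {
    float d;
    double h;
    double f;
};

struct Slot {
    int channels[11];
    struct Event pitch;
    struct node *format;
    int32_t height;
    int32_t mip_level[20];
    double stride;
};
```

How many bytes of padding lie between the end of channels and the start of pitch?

4

Event: 0..4  d  (4B, 4-aligned); 4..8  -- padding (4B); 8..16  h  (8B, 8-aligned); 16..24  f  (8B, 8-aligned); sizeof = 24, alignof = 8
0..44  channels  (44B, 4-aligned)
44..48  -- padding (4B)
48..72  pitch  (24B, 8-aligned)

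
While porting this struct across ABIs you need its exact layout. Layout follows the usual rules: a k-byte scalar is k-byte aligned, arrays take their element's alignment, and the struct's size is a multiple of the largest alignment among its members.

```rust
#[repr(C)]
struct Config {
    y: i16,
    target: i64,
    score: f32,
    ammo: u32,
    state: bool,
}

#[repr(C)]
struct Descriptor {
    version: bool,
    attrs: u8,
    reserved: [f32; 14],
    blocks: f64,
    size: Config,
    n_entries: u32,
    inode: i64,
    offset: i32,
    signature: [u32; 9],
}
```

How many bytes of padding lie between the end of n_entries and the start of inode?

Config: @0: y [2B, align 2] → 2; +6 pad (align 8); @8: target [8B, align 8] → 16; @16: score [4B, align 4] → 20; @20: ammo [4B, align 4] → 24; @24: state [1B, align 1] → 25; +7 tail pad (align 8); size 32, align 8
@0: version [1B, align 1] → 1
@1: attrs [1B, align 1] → 2
+2 pad (align 4)
@4: reserved [56B, align 4] → 60
+4 pad (align 8)
@64: blocks [8B, align 8] → 72
@72: size [32B, align 8] → 104
@104: n_entries [4B, align 4] → 108
+4 pad (align 8)
@112: inode [8B, align 8] → 120

4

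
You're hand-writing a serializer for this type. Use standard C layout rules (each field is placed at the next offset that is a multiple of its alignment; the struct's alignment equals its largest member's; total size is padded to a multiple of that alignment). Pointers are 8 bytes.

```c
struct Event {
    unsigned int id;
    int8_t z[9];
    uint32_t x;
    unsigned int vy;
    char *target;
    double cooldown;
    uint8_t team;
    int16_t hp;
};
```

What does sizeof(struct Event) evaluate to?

0..4  id  (4B, 4-aligned)
4..13  z  (9B, 1-aligned)
13..16  -- padding (3B)
16..20  x  (4B, 4-aligned)
20..24  vy  (4B, 4-aligned)
24..32  target  (8B, 8-aligned)
32..40  cooldown  (8B, 8-aligned)
40..41  team  (1B, 1-aligned)
41..42  -- padding (1B)
42..44  hp  (2B, 2-aligned)
44..48  -- tail padding (4B)
sizeof = 48, alignof = 8

48 bytes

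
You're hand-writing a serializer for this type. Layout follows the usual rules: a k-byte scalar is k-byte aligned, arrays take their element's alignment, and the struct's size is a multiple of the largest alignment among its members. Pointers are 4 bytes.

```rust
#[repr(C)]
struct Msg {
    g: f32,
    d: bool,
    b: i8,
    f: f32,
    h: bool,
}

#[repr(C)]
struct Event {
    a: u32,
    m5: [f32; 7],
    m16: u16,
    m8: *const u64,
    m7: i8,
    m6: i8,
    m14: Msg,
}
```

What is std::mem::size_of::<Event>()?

60 bytes

Msg: 0..4  g  (4B, 4-aligned); 4..5  d  (1B, 1-aligned); 5..6  b  (1B, 1-aligned); 6..8  -- padding (2B); 8..12  f  (4B, 4-aligned); 12..13  h  (1B, 1-aligned); 13..16  -- tail padding (3B); sizeof = 16, alignof = 4
0..4  a  (4B, 4-aligned)
4..32  m5  (28B, 4-aligned)
32..34  m16  (2B, 2-aligned)
34..36  -- padding (2B)
36..40  m8  (4B, 4-aligned)
40..41  m7  (1B, 1-aligned)
41..42  m6  (1B, 1-aligned)
42..44  -- padding (2B)
44..60  m14  (16B, 4-aligned)
sizeof = 60, alignof = 4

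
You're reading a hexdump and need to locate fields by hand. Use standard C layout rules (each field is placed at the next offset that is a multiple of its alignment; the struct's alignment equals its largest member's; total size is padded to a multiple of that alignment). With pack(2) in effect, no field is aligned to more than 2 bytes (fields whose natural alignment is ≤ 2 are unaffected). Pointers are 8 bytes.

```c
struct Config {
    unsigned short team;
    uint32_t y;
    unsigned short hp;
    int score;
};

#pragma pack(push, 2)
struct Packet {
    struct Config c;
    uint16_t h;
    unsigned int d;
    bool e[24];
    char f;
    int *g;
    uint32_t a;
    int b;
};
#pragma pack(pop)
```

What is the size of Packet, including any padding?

64

Config: team at 0 (size 2, align 2) → ends 2; pad 2 to align 4 for y; y at 4 (size 4, align 4) → ends 8; hp at 8 (size 2, align 2) → ends 10; pad 2 to align 4 for score; score at 12 (size 4, align 4) → ends 16; total 16 bytes, alignment 4
c at 0 (size 16, align 2) → ends 16
h at 16 (size 2, align 2) → ends 18
d at 18 (size 4, align 2) → ends 22
e at 22 (size 24, align 1) → ends 46
f at 46 (size 1, align 1) → ends 47
pad 1 to align 2 for g
g at 48 (size 8, align 2) → ends 56
a at 56 (size 4, align 2) → ends 60
b at 60 (size 4, align 2) → ends 64
total 64 bytes, alignment 2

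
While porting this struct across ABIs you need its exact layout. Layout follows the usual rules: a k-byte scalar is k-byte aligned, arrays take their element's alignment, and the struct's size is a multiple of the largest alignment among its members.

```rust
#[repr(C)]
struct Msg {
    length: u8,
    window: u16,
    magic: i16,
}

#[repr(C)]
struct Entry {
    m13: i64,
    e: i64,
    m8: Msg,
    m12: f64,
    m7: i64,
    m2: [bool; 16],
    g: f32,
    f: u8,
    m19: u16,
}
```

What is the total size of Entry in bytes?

64

Msg: 0..1  length  (1B, 1-aligned); 1..2  -- padding (1B); 2..4  window  (2B, 2-aligned); 4..6  magic  (2B, 2-aligned); sizeof = 6, alignof = 2
0..8  m13  (8B, 8-aligned)
8..16  e  (8B, 8-aligned)
16..22  m8  (6B, 2-aligned)
22..24  -- padding (2B)
24..32  m12  (8B, 8-aligned)
32..40  m7  (8B, 8-aligned)
40..56  m2  (16B, 1-aligned)
56..60  g  (4B, 4-aligned)
60..61  f  (1B, 1-aligned)
61..62  -- padding (1B)
62..64  m19  (2B, 2-aligned)
sizeof = 64, alignof = 8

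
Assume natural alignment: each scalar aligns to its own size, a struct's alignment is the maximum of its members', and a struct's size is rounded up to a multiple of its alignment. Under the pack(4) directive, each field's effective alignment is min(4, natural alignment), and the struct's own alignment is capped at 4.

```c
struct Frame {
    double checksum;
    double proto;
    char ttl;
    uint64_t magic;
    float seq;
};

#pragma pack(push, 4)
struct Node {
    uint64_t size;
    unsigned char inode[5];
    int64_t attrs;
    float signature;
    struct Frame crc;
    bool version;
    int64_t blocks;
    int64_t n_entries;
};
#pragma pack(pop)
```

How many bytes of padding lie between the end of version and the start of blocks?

Frame: checksum at 0 (size 8, align 8) → ends 8; proto at 8 (size 8, align 8) → ends 16; ttl at 16 (size 1, align 1) → ends 17; pad 7 to align 8 for magic; magic at 24 (size 8, align 8) → ends 32; seq at 32 (size 4, align 4) → ends 36; tail pad 4 to reach multiple of 8; total 40 bytes, alignment 8
size at 0 (size 8, align 4) → ends 8
inode at 8 (size 5, align 1) → ends 13
pad 3 to align 4 for attrs
attrs at 16 (size 8, align 4) → ends 24
signature at 24 (size 4, align 4) → ends 28
crc at 28 (size 40, align 4) → ends 68
version at 68 (size 1, align 1) → ends 69
pad 3 to align 4 for blocks
blocks at 72 (size 8, align 4) → ends 80

3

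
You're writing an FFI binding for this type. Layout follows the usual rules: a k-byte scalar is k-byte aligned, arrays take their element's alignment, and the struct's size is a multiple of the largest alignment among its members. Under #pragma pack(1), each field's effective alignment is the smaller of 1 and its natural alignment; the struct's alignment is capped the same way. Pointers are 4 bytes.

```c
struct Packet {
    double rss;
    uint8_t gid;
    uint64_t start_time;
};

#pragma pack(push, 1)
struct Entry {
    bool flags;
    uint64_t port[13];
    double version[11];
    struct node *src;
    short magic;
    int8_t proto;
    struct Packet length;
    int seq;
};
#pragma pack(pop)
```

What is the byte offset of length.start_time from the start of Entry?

216

Packet: @0: rss [8B, align 8] → 8; @8: gid [1B, align 1] → 9; +7 pad (align 8); @16: start_time [8B, align 8] → 24; size 24, align 8
@0: flags [1B, align 1] → 1
@1: port [104B, align 1] → 105
@105: version [88B, align 1] → 193
@193: src [4B, align 1] → 197
@197: magic [2B, align 1] → 199
@199: proto [1B, align 1] → 200
@200: length [24B, align 1] → 224
within Packet: start_time at 16
200 + 16 = 216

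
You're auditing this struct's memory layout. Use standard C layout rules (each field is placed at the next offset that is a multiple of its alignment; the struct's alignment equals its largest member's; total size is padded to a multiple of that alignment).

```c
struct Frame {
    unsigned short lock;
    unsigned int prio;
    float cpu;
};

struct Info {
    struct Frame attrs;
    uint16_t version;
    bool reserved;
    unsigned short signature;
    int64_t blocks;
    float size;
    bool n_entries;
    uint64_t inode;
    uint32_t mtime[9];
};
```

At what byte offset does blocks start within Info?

Frame: @0: lock [2B, align 2] → 2; +2 pad (align 4); @4: prio [4B, align 4] → 8; @8: cpu [4B, align 4] → 12; size 12, align 4
@0: attrs [12B, align 4] → 12
@12: version [2B, align 2] → 14
@14: reserved [1B, align 1] → 15
+1 pad (align 2)
@16: signature [2B, align 2] → 18
+6 pad (align 8)
@24: blocks [8B, align 8] → 32

24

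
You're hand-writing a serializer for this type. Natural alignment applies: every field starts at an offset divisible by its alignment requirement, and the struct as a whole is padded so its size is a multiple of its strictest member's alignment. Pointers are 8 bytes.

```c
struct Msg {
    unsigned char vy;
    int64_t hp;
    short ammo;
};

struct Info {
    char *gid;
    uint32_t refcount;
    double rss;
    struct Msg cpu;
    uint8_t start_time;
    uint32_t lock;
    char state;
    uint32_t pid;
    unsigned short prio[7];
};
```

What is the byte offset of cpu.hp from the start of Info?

Msg: 0..1  vy  (1B, 1-aligned); 1..8  -- padding (7B); 8..16  hp  (8B, 8-aligned); 16..18  ammo  (2B, 2-aligned); 18..24  -- tail padding (6B); sizeof = 24, alignof = 8
0..8  gid  (8B, 8-aligned)
8..12  refcount  (4B, 4-aligned)
12..16  -- padding (4B)
16..24  rss  (8B, 8-aligned)
24..48  cpu  (24B, 8-aligned)
within Msg: hp at 8
24 + 8 = 32

32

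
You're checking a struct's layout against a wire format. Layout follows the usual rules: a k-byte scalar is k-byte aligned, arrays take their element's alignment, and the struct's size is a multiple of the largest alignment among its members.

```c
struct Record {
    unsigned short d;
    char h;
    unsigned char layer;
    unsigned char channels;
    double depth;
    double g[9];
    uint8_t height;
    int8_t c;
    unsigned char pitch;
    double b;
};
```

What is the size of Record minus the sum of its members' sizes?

@0: d [2B, align 2] → 2
@2: h [1B, align 1] → 3
@3: layer [1B, align 1] → 4
@4: channels [1B, align 1] → 5
+3 pad (align 8)
@8: depth [8B, align 8] → 16
@16: g [72B, align 8] → 88
@88: height [1B, align 1] → 89
@89: c [1B, align 1] → 90
@90: pitch [1B, align 1] → 91
+5 pad (align 8)
@96: b [8B, align 8] → 104
size 104, align 8
data bytes 96, size 104 → padding 8

8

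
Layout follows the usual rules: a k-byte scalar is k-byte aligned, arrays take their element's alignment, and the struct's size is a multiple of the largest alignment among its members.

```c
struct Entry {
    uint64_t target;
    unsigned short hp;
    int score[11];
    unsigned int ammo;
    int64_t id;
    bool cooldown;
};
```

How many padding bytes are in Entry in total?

target at 0 (size 8, align 8) → ends 8
hp at 8 (size 2, align 2) → ends 10
pad 2 to align 4 for score
score at 12 (size 44, align 4) → ends 56
ammo at 56 (size 4, align 4) → ends 60
pad 4 to align 8 for id
id at 64 (size 8, align 8) → ends 72
cooldown at 72 (size 1, align 1) → ends 73
tail pad 7 to reach multiple of 8
total 80 bytes, alignment 8
data bytes 67, size 80 → padding 13

13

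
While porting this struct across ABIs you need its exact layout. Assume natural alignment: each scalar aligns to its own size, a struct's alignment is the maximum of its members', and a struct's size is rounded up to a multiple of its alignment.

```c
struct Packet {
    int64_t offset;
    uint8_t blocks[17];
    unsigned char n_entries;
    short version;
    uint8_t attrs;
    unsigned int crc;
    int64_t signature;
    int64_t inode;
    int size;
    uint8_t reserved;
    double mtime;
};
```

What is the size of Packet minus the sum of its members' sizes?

@0: offset [8B, align 8] → 8
@8: blocks [17B, align 1] → 25
@25: n_entries [1B, align 1] → 26
@26: version [2B, align 2] → 28
@28: attrs [1B, align 1] → 29
+3 pad (align 4)
@32: crc [4B, align 4] → 36
+4 pad (align 8)
@40: signature [8B, align 8] → 48
@48: inode [8B, align 8] → 56
@56: size [4B, align 4] → 60
@60: reserved [1B, align 1] → 61
+3 pad (align 8)
@64: mtime [8B, align 8] → 72
size 72, align 8
data bytes 62, size 72 → padding 10

10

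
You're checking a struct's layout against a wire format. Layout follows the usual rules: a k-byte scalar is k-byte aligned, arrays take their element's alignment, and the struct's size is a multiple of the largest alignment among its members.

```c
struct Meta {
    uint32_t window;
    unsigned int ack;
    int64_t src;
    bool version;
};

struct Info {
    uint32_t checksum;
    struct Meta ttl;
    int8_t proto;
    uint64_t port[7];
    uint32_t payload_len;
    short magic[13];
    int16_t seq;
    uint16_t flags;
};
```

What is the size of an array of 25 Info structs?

Meta: window at 0 (size 4, align 4) → ends 4; ack at 4 (size 4, align 4) → ends 8; src at 8 (size 8, align 8) → ends 16; version at 16 (size 1, align 1) → ends 17; tail pad 7 to reach multiple of 8; total 24 bytes, alignment 8
checksum at 0 (size 4, align 4) → ends 4
pad 4 to align 8 for ttl
ttl at 8 (size 24, align 8) → ends 32
proto at 32 (size 1, align 1) → ends 33
pad 7 to align 8 for port
port at 40 (size 56, align 8) → ends 96
payload_len at 96 (size 4, align 4) → ends 100
magic at 100 (size 26, align 2) → ends 126
seq at 126 (size 2, align 2) → ends 128
flags at 128 (size 2, align 2) → ends 130
tail pad 6 to reach multiple of 8
total 136 bytes, alignment 8
array of 25: 25 × 136 = 3400

3400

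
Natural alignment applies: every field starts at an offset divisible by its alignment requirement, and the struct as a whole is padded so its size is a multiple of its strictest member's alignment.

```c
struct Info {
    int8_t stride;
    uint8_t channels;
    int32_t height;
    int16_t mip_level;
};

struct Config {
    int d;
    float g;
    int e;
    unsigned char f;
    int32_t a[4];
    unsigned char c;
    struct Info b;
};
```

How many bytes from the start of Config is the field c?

Info: stride at 0 (size 1, align 1) → ends 1; channels at 1 (size 1, align 1) → ends 2; pad 2 to align 4 for height; height at 4 (size 4, align 4) → ends 8; mip_level at 8 (size 2, align 2) → ends 10; tail pad 2 to reach multiple of 4; total 12 bytes, alignment 4
d at 0 (size 4, align 4) → ends 4
g at 4 (size 4, align 4) → ends 8
e at 8 (size 4, align 4) → ends 12
f at 12 (size 1, align 1) → ends 13
pad 3 to align 4 for a
a at 16 (size 16, align 4) → ends 32
c at 32 (size 1, align 1) → ends 33

32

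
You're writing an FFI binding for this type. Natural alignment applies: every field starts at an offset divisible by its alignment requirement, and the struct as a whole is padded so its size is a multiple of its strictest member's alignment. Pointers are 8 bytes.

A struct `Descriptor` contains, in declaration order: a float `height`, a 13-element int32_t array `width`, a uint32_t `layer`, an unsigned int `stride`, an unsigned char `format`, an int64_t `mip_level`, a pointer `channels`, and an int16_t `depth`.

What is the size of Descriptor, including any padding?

96 bytes

@0: height [4B, align 4] → 4
@4: width [52B, align 4] → 56
@56: layer [4B, align 4] → 60
@60: stride [4B, align 4] → 64
@64: format [1B, align 1] → 65
+7 pad (align 8)
@72: mip_level [8B, align 8] → 80
@80: channels [8B, align 8] → 88
@88: depth [2B, align 2] → 90
+6 tail pad (align 8)
size 96, align 8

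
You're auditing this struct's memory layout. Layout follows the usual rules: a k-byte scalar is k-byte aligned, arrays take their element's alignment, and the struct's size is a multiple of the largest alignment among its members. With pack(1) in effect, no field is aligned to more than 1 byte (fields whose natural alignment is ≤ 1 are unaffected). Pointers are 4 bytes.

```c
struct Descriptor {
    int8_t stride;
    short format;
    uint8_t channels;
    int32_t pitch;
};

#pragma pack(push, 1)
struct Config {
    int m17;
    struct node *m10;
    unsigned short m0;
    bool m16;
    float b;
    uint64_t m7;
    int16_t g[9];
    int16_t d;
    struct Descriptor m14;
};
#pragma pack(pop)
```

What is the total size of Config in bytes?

55

Descriptor: stride at 0 (size 1, align 1) → ends 1; pad 1 to align 2 for format; format at 2 (size 2, align 2) → ends 4; channels at 4 (size 1, align 1) → ends 5; pad 3 to align 4 for pitch; pitch at 8 (size 4, align 4) → ends 12; total 12 bytes, alignment 4
m17 at 0 (size 4, align 1) → ends 4
m10 at 4 (size 4, align 1) → ends 8
m0 at 8 (size 2, align 1) → ends 10
m16 at 10 (size 1, align 1) → ends 11
b at 11 (size 4, align 1) → ends 15
m7 at 15 (size 8, align 1) → ends 23
g at 23 (size 18, align 1) → ends 41
d at 41 (size 2, align 1) → ends 43
m14 at 43 (size 12, align 1) → ends 55
total 55 bytes, alignment 1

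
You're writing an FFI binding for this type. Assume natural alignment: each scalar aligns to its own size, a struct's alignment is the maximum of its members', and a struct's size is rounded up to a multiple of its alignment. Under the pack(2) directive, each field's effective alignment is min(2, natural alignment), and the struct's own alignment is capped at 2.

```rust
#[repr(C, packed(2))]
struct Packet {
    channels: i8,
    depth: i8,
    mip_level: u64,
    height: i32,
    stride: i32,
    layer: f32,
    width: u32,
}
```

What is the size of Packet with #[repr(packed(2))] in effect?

26

0..1  channels  (1B, 1-aligned)
1..2  depth  (1B, 1-aligned)
2..10  mip_level  (8B, 2-aligned)
10..14  height  (4B, 2-aligned)
14..18  stride  (4B, 2-aligned)
18..22  layer  (4B, 2-aligned)
22..26  width  (4B, 2-aligned)
sizeof = 26, alignof = 2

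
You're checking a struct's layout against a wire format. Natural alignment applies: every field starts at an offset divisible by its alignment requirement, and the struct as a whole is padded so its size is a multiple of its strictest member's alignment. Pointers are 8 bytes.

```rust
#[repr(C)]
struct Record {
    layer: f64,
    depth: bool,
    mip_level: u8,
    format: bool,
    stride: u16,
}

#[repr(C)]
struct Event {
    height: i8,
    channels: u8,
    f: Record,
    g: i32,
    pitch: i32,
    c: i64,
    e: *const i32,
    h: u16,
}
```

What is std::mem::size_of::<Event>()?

56

Record: layer at 0 (size 8, align 8) → ends 8; depth at 8 (size 1, align 1) → ends 9; mip_level at 9 (size 1, align 1) → ends 10; format at 10 (size 1, align 1) → ends 11; pad 1 to align 2 for stride; stride at 12 (size 2, align 2) → ends 14; tail pad 2 to reach multiple of 8; total 16 bytes, alignment 8
height at 0 (size 1, align 1) → ends 1
channels at 1 (size 1, align 1) → ends 2
pad 6 to align 8 for f
f at 8 (size 16, align 8) → ends 24
g at 24 (size 4, align 4) → ends 28
pitch at 28 (size 4, align 4) → ends 32
c at 32 (size 8, align 8) → ends 40
e at 40 (size 8, align 8) → ends 48
h at 48 (size 2, align 2) → ends 50
tail pad 6 to reach multiple of 8
total 56 bytes, alignment 8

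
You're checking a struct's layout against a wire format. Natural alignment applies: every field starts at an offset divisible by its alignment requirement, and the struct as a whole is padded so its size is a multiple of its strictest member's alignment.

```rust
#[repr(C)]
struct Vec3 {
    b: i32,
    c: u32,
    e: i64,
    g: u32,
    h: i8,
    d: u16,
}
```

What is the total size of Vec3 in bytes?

@0: b [4B, align 4] → 4
@4: c [4B, align 4] → 8
@8: e [8B, align 8] → 16
@16: g [4B, align 4] → 20
@20: h [1B, align 1] → 21
+1 pad (align 2)
@22: d [2B, align 2] → 24
size 24, align 8

24 bytes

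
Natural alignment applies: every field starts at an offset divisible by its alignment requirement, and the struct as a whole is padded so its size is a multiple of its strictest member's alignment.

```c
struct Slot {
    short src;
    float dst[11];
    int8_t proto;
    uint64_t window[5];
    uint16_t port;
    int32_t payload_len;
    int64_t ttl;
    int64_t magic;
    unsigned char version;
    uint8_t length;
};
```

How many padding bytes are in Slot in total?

0..2  src  (2B, 2-aligned)
2..4  -- padding (2B)
4..48  dst  (44B, 4-aligned)
48..49  proto  (1B, 1-aligned)
49..56  -- padding (7B)
56..96  window  (40B, 8-aligned)
96..98  port  (2B, 2-aligned)
98..100  -- padding (2B)
100..104  payload_len  (4B, 4-aligned)
104..112  ttl  (8B, 8-aligned)
112..120  magic  (8B, 8-aligned)
120..121  version  (1B, 1-aligned)
121..122  length  (1B, 1-aligned)
122..128  -- tail padding (6B)
sizeof = 128, alignof = 8
data bytes 111, size 128 → padding 17

17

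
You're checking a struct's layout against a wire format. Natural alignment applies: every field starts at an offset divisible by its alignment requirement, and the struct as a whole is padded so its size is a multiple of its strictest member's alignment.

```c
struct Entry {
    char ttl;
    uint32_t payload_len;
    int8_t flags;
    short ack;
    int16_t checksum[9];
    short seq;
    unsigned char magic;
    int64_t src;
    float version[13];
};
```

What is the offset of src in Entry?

@0: ttl [1B, align 1] → 1
+3 pad (align 4)
@4: payload_len [4B, align 4] → 8
@8: flags [1B, align 1] → 9
+1 pad (align 2)
@10: ack [2B, align 2] → 12
@12: checksum [18B, align 2] → 30
@30: seq [2B, align 2] → 32
@32: magic [1B, align 1] → 33
+7 pad (align 8)
@40: src [8B, align 8] → 48

40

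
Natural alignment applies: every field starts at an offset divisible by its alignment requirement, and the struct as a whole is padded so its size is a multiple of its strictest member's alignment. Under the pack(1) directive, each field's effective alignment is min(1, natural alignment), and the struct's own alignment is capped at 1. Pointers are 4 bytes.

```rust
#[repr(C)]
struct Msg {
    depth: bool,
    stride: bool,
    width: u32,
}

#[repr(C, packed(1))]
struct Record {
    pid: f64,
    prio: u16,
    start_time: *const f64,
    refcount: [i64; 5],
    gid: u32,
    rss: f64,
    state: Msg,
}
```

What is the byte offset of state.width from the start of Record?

Msg: @0: depth [1B, align 1] → 1; @1: stride [1B, align 1] → 2; +2 pad (align 4); @4: width [4B, align 4] → 8; size 8, align 4
@0: pid [8B, align 1] → 8
@8: prio [2B, align 1] → 10
@10: start_time [4B, align 1] → 14
@14: refcount [40B, align 1] → 54
@54: gid [4B, align 1] → 58
@58: rss [8B, align 1] → 66
@66: state [8B, align 1] → 74
within Msg: width at 4
66 + 4 = 70

70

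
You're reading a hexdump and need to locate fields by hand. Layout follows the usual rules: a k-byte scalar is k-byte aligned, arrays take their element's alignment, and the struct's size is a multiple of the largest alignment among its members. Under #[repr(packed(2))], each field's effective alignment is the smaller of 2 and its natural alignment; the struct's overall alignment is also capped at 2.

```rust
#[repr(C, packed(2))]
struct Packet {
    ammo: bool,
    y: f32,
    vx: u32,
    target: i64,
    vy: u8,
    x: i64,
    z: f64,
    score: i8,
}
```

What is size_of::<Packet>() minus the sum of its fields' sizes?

0..1  ammo  (1B, 1-aligned)
1..2  -- padding (1B)
2..6  y  (4B, 2-aligned)
6..10  vx  (4B, 2-aligned)
10..18  target  (8B, 2-aligned)
18..19  vy  (1B, 1-aligned)
19..20  -- padding (1B)
20..28  x  (8B, 2-aligned)
28..36  z  (8B, 2-aligned)
36..37  score  (1B, 1-aligned)
37..38  -- tail padding (1B)
sizeof = 38, alignof = 2
data bytes 35, size 38 → padding 3

3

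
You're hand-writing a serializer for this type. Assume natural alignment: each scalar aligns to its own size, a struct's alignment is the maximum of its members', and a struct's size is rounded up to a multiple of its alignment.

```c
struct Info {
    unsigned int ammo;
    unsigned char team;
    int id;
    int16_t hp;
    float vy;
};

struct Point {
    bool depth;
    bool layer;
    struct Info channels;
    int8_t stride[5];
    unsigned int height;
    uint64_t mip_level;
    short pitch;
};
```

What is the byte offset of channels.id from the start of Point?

12

Info: ammo at 0 (size 4, align 4) → ends 4; team at 4 (size 1, align 1) → ends 5; pad 3 to align 4 for id; id at 8 (size 4, align 4) → ends 12; hp at 12 (size 2, align 2) → ends 14; pad 2 to align 4 for vy; vy at 16 (size 4, align 4) → ends 20; total 20 bytes, alignment 4
depth at 0 (size 1, align 1) → ends 1
layer at 1 (size 1, align 1) → ends 2
pad 2 to align 4 for channels
channels at 4 (size 20, align 4) → ends 24
within Info: id at 8
4 + 8 = 12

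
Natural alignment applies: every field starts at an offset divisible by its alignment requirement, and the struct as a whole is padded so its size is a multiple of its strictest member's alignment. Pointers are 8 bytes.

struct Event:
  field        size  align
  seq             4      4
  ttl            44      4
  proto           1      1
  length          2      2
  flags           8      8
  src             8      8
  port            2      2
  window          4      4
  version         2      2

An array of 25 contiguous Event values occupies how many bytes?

0..4  seq  (4B, 4-aligned)
4..48  ttl  (44B, 4-aligned)
48..49  proto  (1B, 1-aligned)
49..50  -- padding (1B)
50..52  length  (2B, 2-aligned)
52..56  -- padding (4B)
56..64  flags  (8B, 8-aligned)
64..72  src  (8B, 8-aligned)
72..74  port  (2B, 2-aligned)
74..76  -- padding (2B)
76..80  window  (4B, 4-aligned)
80..82  version  (2B, 2-aligned)
82..88  -- tail padding (6B)
sizeof = 88, alignof = 8
array of 25: 25 × 88 = 2200

2200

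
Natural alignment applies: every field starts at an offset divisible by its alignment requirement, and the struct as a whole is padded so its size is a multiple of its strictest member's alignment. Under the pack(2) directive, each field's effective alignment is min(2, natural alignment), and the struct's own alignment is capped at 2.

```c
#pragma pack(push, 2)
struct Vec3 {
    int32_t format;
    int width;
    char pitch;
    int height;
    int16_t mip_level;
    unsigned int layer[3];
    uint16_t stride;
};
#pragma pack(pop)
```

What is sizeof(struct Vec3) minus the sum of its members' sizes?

1

format at 0 (size 4, align 2) → ends 4
width at 4 (size 4, align 2) → ends 8
pitch at 8 (size 1, align 1) → ends 9
pad 1 to align 2 for height
height at 10 (size 4, align 2) → ends 14
mip_level at 14 (size 2, align 2) → ends 16
layer at 16 (size 12, align 2) → ends 28
stride at 28 (size 2, align 2) → ends 30
total 30 bytes, alignment 2
data bytes 29, size 30 → padding 1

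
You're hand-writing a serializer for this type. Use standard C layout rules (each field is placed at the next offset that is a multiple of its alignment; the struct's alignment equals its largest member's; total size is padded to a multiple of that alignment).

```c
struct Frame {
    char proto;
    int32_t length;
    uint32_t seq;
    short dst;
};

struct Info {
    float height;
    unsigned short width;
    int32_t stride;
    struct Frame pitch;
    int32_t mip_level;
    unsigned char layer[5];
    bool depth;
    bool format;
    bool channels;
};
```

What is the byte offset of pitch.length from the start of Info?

16

Frame: 0..1  proto  (1B, 1-aligned); 1..4  -- padding (3B); 4..8  length  (4B, 4-aligned); 8..12  seq  (4B, 4-aligned); 12..14  dst  (2B, 2-aligned); 14..16  -- tail padding (2B); sizeof = 16, alignof = 4
0..4  height  (4B, 4-aligned)
4..6  width  (2B, 2-aligned)
6..8  -- padding (2B)
8..12  stride  (4B, 4-aligned)
12..28  pitch  (16B, 4-aligned)
within Frame: length at 4
12 + 4 = 16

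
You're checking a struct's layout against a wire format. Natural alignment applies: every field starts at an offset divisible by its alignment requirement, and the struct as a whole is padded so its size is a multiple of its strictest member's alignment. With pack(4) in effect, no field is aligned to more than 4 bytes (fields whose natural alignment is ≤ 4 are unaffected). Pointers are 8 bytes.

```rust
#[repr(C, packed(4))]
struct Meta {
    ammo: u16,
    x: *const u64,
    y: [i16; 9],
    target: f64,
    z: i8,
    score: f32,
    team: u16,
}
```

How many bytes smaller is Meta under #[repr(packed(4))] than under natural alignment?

natural layout:
  0..2  ammo  (2B, 2-aligned)
  2..8  -- padding (6B)
  8..16  x  (8B, 8-aligned)
  16..34  y  (18B, 2-aligned)
  34..40  -- padding (6B)
  40..48  target  (8B, 8-aligned)
  48..49  z  (1B, 1-aligned)
  49..52  -- padding (3B)
  52..56  score  (4B, 4-aligned)
  56..58  team  (2B, 2-aligned)
  58..64  -- tail padding (6B)
  sizeof = 64, alignof = 8
packed(4) layout:
  0..2  ammo  (2B, 2-aligned)
  2..4  -- padding (2B)
  4..12  x  (8B, 4-aligned)
  12..30  y  (18B, 2-aligned)
  30..32  -- padding (2B)
  32..40  target  (8B, 4-aligned)
  40..41  z  (1B, 1-aligned)
  41..44  -- padding (3B)
  44..48  score  (4B, 4-aligned)
  48..50  team  (2B, 2-aligned)
  50..52  -- tail padding (2B)
  sizeof = 52, alignof = 4
64 − 52 = 12

12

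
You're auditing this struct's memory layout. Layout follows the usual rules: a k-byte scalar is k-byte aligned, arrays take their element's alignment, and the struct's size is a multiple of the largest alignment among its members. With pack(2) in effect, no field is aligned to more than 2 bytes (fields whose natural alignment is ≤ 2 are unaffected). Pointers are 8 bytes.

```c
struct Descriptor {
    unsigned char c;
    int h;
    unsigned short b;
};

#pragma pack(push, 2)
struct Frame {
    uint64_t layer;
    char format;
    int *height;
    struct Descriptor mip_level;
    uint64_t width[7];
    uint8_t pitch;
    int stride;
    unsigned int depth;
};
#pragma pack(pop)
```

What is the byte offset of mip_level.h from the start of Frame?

Descriptor: 0..1  c  (1B, 1-aligned); 1..4  -- padding (3B); 4..8  h  (4B, 4-aligned); 8..10  b  (2B, 2-aligned); 10..12  -- tail padding (2B); sizeof = 12, alignof = 4
0..8  layer  (8B, 2-aligned)
8..9  format  (1B, 1-aligned)
9..10  -- padding (1B)
10..18  height  (8B, 2-aligned)
18..30  mip_level  (12B, 2-aligned)
within Descriptor: h at 4
18 + 4 = 22

22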